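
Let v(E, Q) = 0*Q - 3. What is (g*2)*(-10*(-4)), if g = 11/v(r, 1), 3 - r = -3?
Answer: -880/3 ≈ -293.33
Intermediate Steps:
r = 6 (r = 3 - 1*(-3) = 3 + 3 = 6)
v(E, Q) = -3 (v(E, Q) = 0 - 3 = -3)
g = -11/3 (g = 11/(-3) = 11*(-1/3) = -11/3 ≈ -3.6667)
(g*2)*(-10*(-4)) = (-11/3*2)*(-10*(-4)) = -22/3*40 = -880/3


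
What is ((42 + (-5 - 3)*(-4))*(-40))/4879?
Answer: -2960/4879 ≈ -0.60668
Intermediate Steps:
((42 + (-5 - 3)*(-4))*(-40))/4879 = ((42 - 8*(-4))*(-40))*(1/4879) = ((42 + 32)*(-40))*(1/4879) = (74*(-40))*(1/4879) = -2960*1/4879 = -2960/4879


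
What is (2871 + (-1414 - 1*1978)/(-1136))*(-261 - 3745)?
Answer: -817436318/71 ≈ -1.1513e+7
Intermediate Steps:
(2871 + (-1414 - 1*1978)/(-1136))*(-261 - 3745) = (2871 + (-1414 - 1978)*(-1/1136))*(-4006) = (2871 - 3392*(-1/1136))*(-4006) = (2871 + 212/71)*(-4006) = (204053/71)*(-4006) = -817436318/71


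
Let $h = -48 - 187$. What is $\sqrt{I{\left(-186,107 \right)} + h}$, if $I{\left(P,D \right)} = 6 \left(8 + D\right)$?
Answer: $\sqrt{455} \approx 21.331$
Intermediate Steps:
$I{\left(P,D \right)} = 48 + 6 D$
$h = -235$ ($h = -48 - 187 = -235$)
$\sqrt{I{\left(-186,107 \right)} + h} = \sqrt{\left(48 + 6 \cdot 107\right) - 235} = \sqrt{\left(48 + 642\right) - 235} = \sqrt{690 - 235} = \sqrt{455}$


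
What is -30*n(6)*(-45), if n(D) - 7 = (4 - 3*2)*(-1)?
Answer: 12150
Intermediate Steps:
n(D) = 9 (n(D) = 7 + (4 - 3*2)*(-1) = 7 + (4 - 6)*(-1) = 7 - 2*(-1) = 7 + 2 = 9)
-30*n(6)*(-45) = -30*9*(-45) = -270*(-45) = 12150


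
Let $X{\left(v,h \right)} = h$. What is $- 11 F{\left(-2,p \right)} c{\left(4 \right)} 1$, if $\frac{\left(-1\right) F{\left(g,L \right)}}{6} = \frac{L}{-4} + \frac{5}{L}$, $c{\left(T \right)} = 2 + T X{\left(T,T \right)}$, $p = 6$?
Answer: $-792$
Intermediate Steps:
$c{\left(T \right)} = 2 + T^{2}$ ($c{\left(T \right)} = 2 + T T = 2 + T^{2}$)
$F{\left(g,L \right)} = - \frac{30}{L} + \frac{3 L}{2}$ ($F{\left(g,L \right)} = - 6 \left(\frac{L}{-4} + \frac{5}{L}\right) = - 6 \left(L \left(- \frac{1}{4}\right) + \frac{5}{L}\right) = - 6 \left(- \frac{L}{4} + \frac{5}{L}\right) = - 6 \left(\frac{5}{L} - \frac{L}{4}\right) = - \frac{30}{L} + \frac{3 L}{2}$)
$- 11 F{\left(-2,p \right)} c{\left(4 \right)} 1 = - 11 \left(- \frac{30}{6} + \frac{3}{2} \cdot 6\right) \left(2 + 4^{2}\right) 1 = - 11 \left(\left(-30\right) \frac{1}{6} + 9\right) \left(2 + 16\right) 1 = - 11 \left(-5 + 9\right) 18 \cdot 1 = - 11 \cdot 4 \cdot 18 \cdot 1 = - 11 \cdot 72 \cdot 1 = \left(-11\right) 72 = -792$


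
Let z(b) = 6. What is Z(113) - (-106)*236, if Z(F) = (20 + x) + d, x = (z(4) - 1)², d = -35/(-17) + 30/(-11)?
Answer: 4686282/187 ≈ 25060.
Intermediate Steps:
d = -125/187 (d = -35*(-1/17) + 30*(-1/11) = 35/17 - 30/11 = -125/187 ≈ -0.66845)
x = 25 (x = (6 - 1)² = 5² = 25)
Z(F) = 8290/187 (Z(F) = (20 + 25) - 125/187 = 45 - 125/187 = 8290/187)
Z(113) - (-106)*236 = 8290/187 - (-106)*236 = 8290/187 - 1*(-25016) = 8290/187 + 25016 = 4686282/187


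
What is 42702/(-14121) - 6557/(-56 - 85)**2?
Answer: -34872217/10397763 ≈ -3.3538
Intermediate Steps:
42702/(-14121) - 6557/(-56 - 85)**2 = 42702*(-1/14121) - 6557/((-141)**2) = -14234/4707 - 6557/19881 = -34872217/10397763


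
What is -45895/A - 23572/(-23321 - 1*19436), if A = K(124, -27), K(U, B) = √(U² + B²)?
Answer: 23572/42757 - 9179*√16105/3221 ≈ -361.10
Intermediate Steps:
K(U, B) = √(B² + U²)
A = √16105 (A = √((-27)² + 124²) = √(729 + 15376) = √16105 ≈ 126.91)
-45895/A - 23572/(-23321 - 1*19436) = -45895*√16105/16105 - 23572/(-23321 - 1*19436) = -9179*√16105/3221 - 23572/(-23321 - 19436) = -9179*√16105/3221 - 23572/(-42757) = -9179*√16105/3221 - 23572*(-1/42757) = -9179*√16105/3221 + 23572/42757 = 23572/42757 - 9179*√16105/3221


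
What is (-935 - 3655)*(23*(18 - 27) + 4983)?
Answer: -21921840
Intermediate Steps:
(-935 - 3655)*(23*(18 - 27) + 4983) = -4590*(23*(-9) + 4983) = -4590*(-207 + 4983) = -4590*4776 = -21921840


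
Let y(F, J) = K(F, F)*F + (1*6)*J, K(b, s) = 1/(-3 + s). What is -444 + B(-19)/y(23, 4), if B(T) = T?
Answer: -223712/503 ≈ -444.76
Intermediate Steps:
y(F, J) = 6*J + F/(-3 + F) (y(F, J) = F/(-3 + F) + (1*6)*J = F/(-3 + F) + 6*J = 6*J + F/(-3 + F))
-444 + B(-19)/y(23, 4) = -444 - 19*(-3 + 23)/(23 + 6*4*(-3 + 23)) = -444 - 19*20/(23 + 6*4*20) = -444 - 19*20/(23 + 480) = -444 - 19/((1/20)*503) = -444 - 19/503/20 = -444 - 19*20/503 = -444 - 380/503 = -223712/503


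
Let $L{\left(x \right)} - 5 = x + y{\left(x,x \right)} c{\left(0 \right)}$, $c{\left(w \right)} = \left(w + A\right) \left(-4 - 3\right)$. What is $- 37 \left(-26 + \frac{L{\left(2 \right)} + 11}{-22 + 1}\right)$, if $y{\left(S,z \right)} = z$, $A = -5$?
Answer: $\frac{23458}{21} \approx 1117.0$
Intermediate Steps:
$c{\left(w \right)} = 35 - 7 w$ ($c{\left(w \right)} = \left(w - 5\right) \left(-4 - 3\right) = \left(-5 + w\right) \left(-7\right) = 35 - 7 w$)
$L{\left(x \right)} = 5 + 36 x$ ($L{\left(x \right)} = 5 + \left(x + x \left(35 - 0\right)\right) = 5 + \left(x + x \left(35 + 0\right)\right) = 5 + \left(x + x 35\right) = 5 + \left(x + 35 x\right) = 5 + 36 x$)
$- 37 \left(-26 + \frac{L{\left(2 \right)} + 11}{-22 + 1}\right) = - 37 \left(-26 + \frac{\left(5 + 36 \cdot 2\right) + 11}{-22 + 1}\right) = - 37 \left(-26 + \frac{\left(5 + 72\right) + 11}{-21}\right) = - 37 \left(-26 + \left(77 + 11\right) \left(- \frac{1}{21}\right)\right) = - 37 \left(-26 + 88 \left(- \frac{1}{21}\right)\right) = - 37 \left(-26 - \frac{88}{21}\right) = \left(-37\right) \left(- \frac{634}{21}\right) = \frac{23458}{21}$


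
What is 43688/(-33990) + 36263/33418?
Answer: -10335737/51630810 ≈ -0.20019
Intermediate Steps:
43688/(-33990) + 36263/33418 = 43688*(-1/33990) + 36263*(1/33418) = -21844/16995 + 36263/33418 = -10335737/51630810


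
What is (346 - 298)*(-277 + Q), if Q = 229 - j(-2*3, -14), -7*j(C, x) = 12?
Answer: -15552/7 ≈ -2221.7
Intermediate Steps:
j(C, x) = -12/7 (j(C, x) = -⅐*12 = -12/7)
Q = 1615/7 (Q = 229 - 1*(-12/7) = 229 + 12/7 = 1615/7 ≈ 230.71)
(346 - 298)*(-277 + Q) = (346 - 298)*(-277 + 1615/7) = 48*(-324/7) = -15552/7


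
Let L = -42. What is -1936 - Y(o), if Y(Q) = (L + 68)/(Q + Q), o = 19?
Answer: -36797/19 ≈ -1936.7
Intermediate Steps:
Y(Q) = 13/Q (Y(Q) = (-42 + 68)/(Q + Q) = 26/((2*Q)) = 26*(1/(2*Q)) = 13/Q)
-1936 - Y(o) = -1936 - 13/19 = -36797/19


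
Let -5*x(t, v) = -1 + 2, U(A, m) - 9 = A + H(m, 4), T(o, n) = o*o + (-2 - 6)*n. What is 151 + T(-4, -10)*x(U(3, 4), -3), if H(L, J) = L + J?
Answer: 659/5 ≈ 131.80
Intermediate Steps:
T(o, n) = o² - 8*n
H(L, J) = J + L
U(A, m) = 13 + A + m (U(A, m) = 9 + (A + (4 + m)) = 9 + (4 + A + m) = 13 + A + m)
x(t, v) = -⅕ (x(t, v) = -(-1 + 2)/5 = -⅕*1 = -⅕)
151 + T(-4, -10)*x(U(3, 4), -3) = 151 + ((-4)² - 8*(-10))*(-⅕) = 151 + (16 + 80)*(-⅕) = 151 + 96*(-⅕) = 151 - 96/5 = 659/5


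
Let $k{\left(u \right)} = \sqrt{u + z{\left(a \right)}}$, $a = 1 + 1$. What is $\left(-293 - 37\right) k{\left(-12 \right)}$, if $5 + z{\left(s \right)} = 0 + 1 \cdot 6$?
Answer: $- 330 i \sqrt{11} \approx - 1094.5 i$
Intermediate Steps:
$a = 2$
$z{\left(s \right)} = 1$ ($z{\left(s \right)} = -5 + \left(0 + 1 \cdot 6\right) = -5 + \left(0 + 6\right) = -5 + 6 = 1$)
$k{\left(u \right)} = \sqrt{1 + u}$ ($k{\left(u \right)} = \sqrt{u + 1} = \sqrt{1 + u}$)
$\left(-293 - 37\right) k{\left(-12 \right)} = \left(-293 - 37\right) \sqrt{1 - 12} = - 330 \sqrt{-11} = - 330 i \sqrt{11}$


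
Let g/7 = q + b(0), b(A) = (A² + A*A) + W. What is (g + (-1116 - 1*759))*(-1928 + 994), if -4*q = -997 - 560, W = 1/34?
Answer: -26991199/34 ≈ -7.9386e+5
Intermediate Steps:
W = 1/34 ≈ 0.029412
b(A) = 1/34 + 2*A² (b(A) = (A² + A*A) + 1/34 = (A² + A²) + 1/34 = 2*A² + 1/34 = 1/34 + 2*A²)
q = 1557/4 (q = -(-997 - 560)/4 = -¼*(-1557) = 1557/4 ≈ 389.25)
g = 185297/68 (g = 7*(1557/4 + (1/34 + 2*0²)) = 7*(1557/4 + (1/34 + 2*0)) = 7*(1557/4 + (1/34 + 0)) = 7*(1557/4 + 1/34) = 7*(26471/68) = 185297/68 ≈ 2725.0)
(g + (-1116 - 1*759))*(-1928 + 994) = (185297/68 + (-1116 - 1*759))*(-1928 + 994) = (185297/68 + (-1116 - 759))*(-934) = (185297/68 - 1875)*(-934) = (57797/68)*(-934) = -26991199/34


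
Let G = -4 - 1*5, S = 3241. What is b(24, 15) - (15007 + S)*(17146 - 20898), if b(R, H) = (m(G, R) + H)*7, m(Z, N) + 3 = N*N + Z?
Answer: 68470549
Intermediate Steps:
G = -9 (G = -4 - 5 = -9)
m(Z, N) = -3 + Z + N² (m(Z, N) = -3 + (N*N + Z) = -3 + (N² + Z) = -3 + (Z + N²) = -3 + Z + N²)
b(R, H) = -84 + 7*H + 7*R² (b(R, H) = ((-3 - 9 + R²) + H)*7 = ((-12 + R²) + H)*7 = (-12 + H + R²)*7 = -84 + 7*H + 7*R²)
b(24, 15) - (15007 + S)*(17146 - 20898) = (-84 + 7*15 + 7*24²) - (15007 + 3241)*(17146 - 20898) = (-84 + 105 + 7*576) - 18248*(-3752) = (-84 + 105 + 4032) - 1*(-68466496) = 4053 + 68466496 = 68470549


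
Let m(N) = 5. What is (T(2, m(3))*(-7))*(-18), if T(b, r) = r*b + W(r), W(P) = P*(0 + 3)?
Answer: 3150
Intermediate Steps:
W(P) = 3*P (W(P) = P*3 = 3*P)
T(b, r) = 3*r + b*r (T(b, r) = r*b + 3*r = b*r + 3*r = 3*r + b*r)
(T(2, m(3))*(-7))*(-18) = ((5*(3 + 2))*(-7))*(-18) = ((5*5)*(-7))*(-18) = (25*(-7))*(-18) = -175*(-18) = 3150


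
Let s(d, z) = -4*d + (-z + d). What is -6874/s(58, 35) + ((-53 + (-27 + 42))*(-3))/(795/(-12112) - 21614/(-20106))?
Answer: 3745929946762/25686570041 ≈ 145.83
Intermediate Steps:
s(d, z) = -z - 3*d (s(d, z) = -4*d + (d - z) = -z - 3*d)
-6874/s(58, 35) + ((-53 + (-27 + 42))*(-3))/(795/(-12112) - 21614/(-20106)) = -6874/(-1*35 - 3*58) + ((-53 + (-27 + 42))*(-3))/(795/(-12112) - 21614/(-20106)) = -6874/(-35 - 174) + ((-53 + 15)*(-3))/(795*(-1/12112) - 21614*(-1/20106)) = -6874/(-209) + (-38*(-3))/(-795/12112 + 10807/10053) = -6874*(-1/209) + 114/(122902249/121761936) = 6874/209 + 114*(121761936/122902249) = 6874/209 + 13880860704/122902249 = 3745929946762/25686570041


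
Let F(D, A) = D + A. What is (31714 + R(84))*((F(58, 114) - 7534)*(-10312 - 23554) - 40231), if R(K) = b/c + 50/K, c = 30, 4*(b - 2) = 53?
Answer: 2213674683088769/280 ≈ 7.9060e+12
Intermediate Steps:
b = 61/4 (b = 2 + (¼)*53 = 2 + 53/4 = 61/4 ≈ 15.250)
F(D, A) = A + D
R(K) = 61/120 + 50/K (R(K) = (61/4)/30 + 50/K = (61/4)*(1/30) + 50/K = 61/120 + 50/K)
(31714 + R(84))*((F(58, 114) - 7534)*(-10312 - 23554) - 40231) = (31714 + (61/120 + 50/84))*(((114 + 58) - 7534)*(-10312 - 23554) - 40231) = (31714 + (61/120 + 50*(1/84)))*((172 - 7534)*(-33866) - 40231) = (31714 + (61/120 + 25/42))*(-7362*(-33866) - 40231) = (31714 + 309/280)*(249321492 - 40231) = (8880229/280)*249281261 = 2213674683088769/280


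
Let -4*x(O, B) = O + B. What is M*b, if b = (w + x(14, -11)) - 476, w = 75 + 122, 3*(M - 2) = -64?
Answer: 10817/2 ≈ 5408.5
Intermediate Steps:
M = -58/3 (M = 2 + (1/3)*(-64) = 2 - 64/3 = -58/3 ≈ -19.333)
w = 197
x(O, B) = -B/4 - O/4 (x(O, B) = -(O + B)/4 = -(B + O)/4 = -B/4 - O/4)
b = -1119/4 (b = (197 + (-1/4*(-11) - 1/4*14)) - 476 = (197 + (11/4 - 7/2)) - 476 = (197 - 3/4) - 476 = 785/4 - 476 = -1119/4 ≈ -279.75)
M*b = -58/3*(-1119/4) = 10817/2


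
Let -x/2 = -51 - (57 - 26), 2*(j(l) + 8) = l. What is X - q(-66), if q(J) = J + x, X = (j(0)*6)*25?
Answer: -1298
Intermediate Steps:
j(l) = -8 + l/2
X = -1200 (X = ((-8 + (1/2)*0)*6)*25 = ((-8 + 0)*6)*25 = -8*6*25 = -48*25 = -1200)
x = 164 (x = -2*(-51 - (57 - 26)) = -2*(-51 - 1*31) = -2*(-51 - 31) = -2*(-82) = 164)
q(J) = 164 + J (q(J) = J + 164 = 164 + J)
X - q(-66) = -1200 - (164 - 66) = -1200 - 1*98 = -1200 - 98 = -1298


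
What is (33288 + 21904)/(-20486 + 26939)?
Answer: 55192/6453 ≈ 8.5529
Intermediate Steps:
(33288 + 21904)/(-20486 + 26939) = 55192/6453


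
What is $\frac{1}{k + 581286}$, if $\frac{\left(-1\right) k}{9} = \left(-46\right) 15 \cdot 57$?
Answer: $\frac{1}{935256} \approx 1.0692 \cdot 10^{-6}$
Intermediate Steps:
$k = 353970$ ($k = - 9 \left(-46\right) 15 \cdot 57 = - 9 \left(\left(-690\right) 57\right) = \left(-9\right) \left(-39330\right) = 353970$)
$\frac{1}{k + 581286} = \frac{1}{353970 + 581286} = \frac{1}{935256}$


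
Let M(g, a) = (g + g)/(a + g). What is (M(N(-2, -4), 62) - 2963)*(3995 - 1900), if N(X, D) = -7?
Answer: -68288201/11 ≈ -6.2080e+6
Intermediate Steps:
M(g, a) = 2*g/(a + g) (M(g, a) = (2*g)/(a + g) = 2*g/(a + g))
(M(N(-2, -4), 62) - 2963)*(3995 - 1900) = (2*(-7)/(62 - 7) - 2963)*(3995 - 1900) = (2*(-7)/55 - 2963)*2095 = (2*(-7)*(1/55) - 2963)*2095 = (-14/55 - 2963)*2095 = -162979/55*2095 = -68288201/11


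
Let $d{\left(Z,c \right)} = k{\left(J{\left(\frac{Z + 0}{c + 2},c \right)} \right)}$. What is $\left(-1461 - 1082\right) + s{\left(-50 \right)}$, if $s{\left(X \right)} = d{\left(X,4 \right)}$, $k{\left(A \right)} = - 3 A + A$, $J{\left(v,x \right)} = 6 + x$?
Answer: $-2563$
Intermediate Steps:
$k{\left(A \right)} = - 2 A$
$d{\left(Z,c \right)} = -12 - 2 c$ ($d{\left(Z,c \right)} = - 2 \left(6 + c\right) = -12 - 2 c$)
$s{\left(X \right)} = -20$ ($s{\left(X \right)} = -12 - 8 = -20$)
$\left(-1461 - 1082\right) + s{\left(-50 \right)} = \left(-1461 - 1082\right) - 20 = -2543 - 20 = -2563$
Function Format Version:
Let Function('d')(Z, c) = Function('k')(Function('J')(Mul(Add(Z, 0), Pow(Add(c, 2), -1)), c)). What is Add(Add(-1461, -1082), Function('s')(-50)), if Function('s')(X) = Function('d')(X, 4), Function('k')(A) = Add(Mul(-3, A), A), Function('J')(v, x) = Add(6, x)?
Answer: -2563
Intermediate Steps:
Function('k')(A) = Mul(-2, A)
Function('d')(Z, c) = Add(-12, Mul(-2, c)) (Function('d')(Z, c) = Mul(-2, Add(6, c)) = Add(-12, Mul(-2, c)))
Function('s')(X) = -20 (Function('s')(X) = Add(-12, Mul(-2, 4)) = Add(-12, -8) = -20)
Add(Add(-1461, -1082), Function('s')(-50)) = Add(Add(-1461, -1082), -20) = Add(-2543, -20) = -2563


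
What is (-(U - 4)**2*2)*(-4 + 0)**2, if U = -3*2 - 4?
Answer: -6272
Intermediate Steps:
U = -10 (U = -6 - 4 = -10)
(-(U - 4)**2*2)*(-4 + 0)**2 = (-(-10 - 4)**2*2)*(-4 + 0)**2 = (-1*(-14)**2*2)*(-4)**2 = (-1*196*2)*16 = -196*2*16 = -392*16 = -6272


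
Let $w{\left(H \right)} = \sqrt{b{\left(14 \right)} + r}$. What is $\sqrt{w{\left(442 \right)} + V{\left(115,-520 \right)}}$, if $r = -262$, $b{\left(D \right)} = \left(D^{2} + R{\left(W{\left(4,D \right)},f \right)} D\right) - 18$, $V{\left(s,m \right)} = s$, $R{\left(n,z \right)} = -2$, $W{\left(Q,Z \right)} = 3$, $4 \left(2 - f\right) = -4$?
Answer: $\sqrt{115 + 4 i \sqrt{7}} \approx 10.735 + 0.49292 i$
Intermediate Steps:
$f = 3$ ($f = 2 - -1 = 2 + 1 = 3$)
$b{\left(D \right)} = -18 + D^{2} - 2 D$ ($b{\left(D \right)} = \left(D^{2} - 2 D\right) - 18 = -18 + D^{2} - 2 D$)
$w{\left(H \right)} = 4 i \sqrt{7}$ ($w{\left(H \right)} = \sqrt{\left(-18 + 14^{2} - 28\right) - 262} = \sqrt{\left(-18 + 196 - 28\right) - 262} = \sqrt{150 - 262} = \sqrt{-112} = 4 i \sqrt{7}$)
$\sqrt{w{\left(442 \right)} + V{\left(115,-520 \right)}} = \sqrt{4 i \sqrt{7} + 115} = \sqrt{115 + 4 i \sqrt{7}}$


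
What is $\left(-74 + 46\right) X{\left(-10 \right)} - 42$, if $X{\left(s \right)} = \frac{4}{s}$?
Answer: $- \frac{154}{5} \approx -30.8$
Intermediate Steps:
$\left(-74 + 46\right) X{\left(-10 \right)} - 42 = \left(-74 + 46\right) \frac{4}{-10} - 42 = - 28 \cdot 4 \left(- \frac{1}{10}\right) - 42 = \left(-28\right) \left(- \frac{2}{5}\right) - 42 = \frac{56}{5} - 42 = - \frac{154}{5}$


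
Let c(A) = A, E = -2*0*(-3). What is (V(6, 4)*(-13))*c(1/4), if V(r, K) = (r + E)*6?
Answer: -117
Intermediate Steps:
E = 0 (E = 0*(-3) = 0)
V(r, K) = 6*r (V(r, K) = (r + 0)*6 = r*6 = 6*r)
(V(6, 4)*(-13))*c(1/4) = ((6*6)*(-13))/4 = (36*(-13))*(¼) = -468*¼ = -117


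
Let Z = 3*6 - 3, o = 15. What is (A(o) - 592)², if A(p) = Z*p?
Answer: 134689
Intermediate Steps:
Z = 15 (Z = 18 - 3 = 15)
A(p) = 15*p
(A(o) - 592)² = (15*15 - 592)² = (225 - 592)² = (-367)² = 134689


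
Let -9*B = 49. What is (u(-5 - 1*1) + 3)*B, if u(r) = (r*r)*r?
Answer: 3479/3 ≈ 1159.7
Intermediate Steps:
B = -49/9 (B = -⅑*49 = -49/9 ≈ -5.4444)
u(r) = r³ (u(r) = r²*r = r³)
(u(-5 - 1*1) + 3)*B = ((-5 - 1*1)³ + 3)*(-49/9) = ((-5 - 1)³ + 3)*(-49/9) = ((-6)³ + 3)*(-49/9) = (-216 + 3)*(-49/9) = -213*(-49/9) = 3479/3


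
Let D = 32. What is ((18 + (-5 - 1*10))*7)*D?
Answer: 672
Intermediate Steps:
((18 + (-5 - 1*10))*7)*D = ((18 + (-5 - 1*10))*7)*32 = ((18 + (-5 - 10))*7)*32 = ((18 - 15)*7)*32 = (3*7)*32 = 21*32 = 672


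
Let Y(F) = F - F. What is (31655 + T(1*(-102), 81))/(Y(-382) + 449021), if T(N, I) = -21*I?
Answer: 1762/26413 ≈ 0.066710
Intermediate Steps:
Y(F) = 0
(31655 + T(1*(-102), 81))/(Y(-382) + 449021) = (31655 - 21*81)/(0 + 449021) = (31655 - 1701)/449021 = 29954*(1/449021) = 1762/26413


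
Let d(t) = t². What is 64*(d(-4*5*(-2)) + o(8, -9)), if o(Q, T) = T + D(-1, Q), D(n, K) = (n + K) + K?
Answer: 102784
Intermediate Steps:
D(n, K) = n + 2*K (D(n, K) = (K + n) + K = n + 2*K)
o(Q, T) = -1 + T + 2*Q (o(Q, T) = T + (-1 + 2*Q) = -1 + T + 2*Q)
64*(d(-4*5*(-2)) + o(8, -9)) = 64*((-4*5*(-2))² + (-1 - 9 + 2*8)) = 64*((-20*(-2))² + (-1 - 9 + 16)) = 64*(40² + 6) = 64*(1600 + 6) = 64*1606 = 102784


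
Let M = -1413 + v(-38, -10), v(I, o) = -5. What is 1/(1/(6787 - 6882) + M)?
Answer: -95/134711 ≈ -0.00070521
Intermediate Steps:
M = -1418 (M = -1413 - 5 = -1418)
1/(1/(6787 - 6882) + M) = 1/(1/(6787 - 6882) - 1418) = 1/(1/(-95) - 1418) = 1/(-1/95 - 1418) = 1/(-134711/95) = -95/134711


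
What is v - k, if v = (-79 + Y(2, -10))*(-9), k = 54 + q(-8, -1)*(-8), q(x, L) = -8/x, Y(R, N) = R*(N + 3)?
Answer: 791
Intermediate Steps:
Y(R, N) = R*(3 + N)
k = 46 (k = 54 - 8/(-8)*(-8) = 54 - 8*(-⅛)*(-8) = 54 + 1*(-8) = 54 - 8 = 46)
v = 837 (v = (-79 + 2*(3 - 10))*(-9) = (-79 + 2*(-7))*(-9) = (-79 - 14)*(-9) = -93*(-9) = 837)
v - k = 837 - 1*46 = 837 - 46 = 791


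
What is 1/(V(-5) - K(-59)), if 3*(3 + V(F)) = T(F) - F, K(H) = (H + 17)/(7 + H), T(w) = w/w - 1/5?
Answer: -390/731 ≈ -0.53352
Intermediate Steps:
T(w) = 4/5 (T(w) = 1 - 1*1/5 = 1 - 1/5 = 4/5)
K(H) = (17 + H)/(7 + H)
V(F) = -41/15 - F/3 (V(F) = -3 + (4/5 - F)/3 = -3 + (4/15 - F/3) = -41/15 - F/3)
1/(V(-5) - K(-59)) = 1/((-41/15 - 1/3*(-5)) - (17 - 59)/(7 - 59)) = 1/((-41/15 + 5/3) - (-42)/(-52)) = 1/(-16/15 - (-1)*(-42)/52) = 1/(-16/15 - 1*21/26) = 1/(-16/15 - 21/26) = 1/(-731/390) = -390/731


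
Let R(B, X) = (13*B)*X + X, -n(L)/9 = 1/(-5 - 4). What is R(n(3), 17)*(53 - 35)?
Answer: 4284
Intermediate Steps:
n(L) = 1 (n(L) = -9/(-5 - 4) = -9/(-9) = -9*(-⅑) = 1)
R(B, X) = X + 13*B*X (R(B, X) = 13*B*X + X = X + 13*B*X)
R(n(3), 17)*(53 - 35) = (17*(1 + 13*1))*(53 - 35) = (17*(1 + 13))*18 = (17*14)*18 = 238*18 = 4284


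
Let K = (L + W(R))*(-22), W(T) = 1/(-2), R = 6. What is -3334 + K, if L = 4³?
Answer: -4731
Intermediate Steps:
L = 64
W(T) = -½
K = -1397 (K = (64 - ½)*(-22) = (127/2)*(-22) = -1397)
-3334 + K = -3334 - 1397 = -4731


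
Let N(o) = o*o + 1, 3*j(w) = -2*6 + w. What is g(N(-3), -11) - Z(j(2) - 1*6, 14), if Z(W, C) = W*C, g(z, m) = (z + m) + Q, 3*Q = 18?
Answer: 407/3 ≈ 135.67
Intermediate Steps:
j(w) = -4 + w/3 (j(w) = (-2*6 + w)/3 = (-12 + w)/3 = -4 + w/3)
Q = 6 (Q = (⅓)*18 = 6)
N(o) = 1 + o² (N(o) = o² + 1 = 1 + o²)
g(z, m) = 6 + m + z (g(z, m) = (z + m) + 6 = (m + z) + 6 = 6 + m + z)
Z(W, C) = C*W
g(N(-3), -11) - Z(j(2) - 1*6, 14) = (6 - 11 + (1 + (-3)²)) - 14*((-4 + (⅓)*2) - 1*6) = (6 - 11 + (1 + 9)) - 14*((-4 + ⅔) - 6) = (6 - 11 + 10) - 14*(-10/3 - 6) = 5 - 14*(-28)/3 = 5 - 1*(-392/3) = 5 + 392/3 = 407/3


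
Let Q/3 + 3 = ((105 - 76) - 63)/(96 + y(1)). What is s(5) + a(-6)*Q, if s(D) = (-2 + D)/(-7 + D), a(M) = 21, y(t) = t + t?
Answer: -2973/14 ≈ -212.36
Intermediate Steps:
y(t) = 2*t
s(D) = (-2 + D)/(-7 + D)
Q = -492/49 (Q = -9 + 3*(((105 - 76) - 63)/(96 + 2*1)) = -9 + 3*((29 - 63)/(96 + 2)) = -9 + 3*(-34/98) = -9 + 3*(-34*1/98) = -9 + 3*(-17/49) = -9 - 51/49 = -492/49 ≈ -10.041)
s(5) + a(-6)*Q = (-2 + 5)/(-7 + 5) + 21*(-492/49) = 3/(-2) - 1476/7 = -½*3 - 1476/7 = -3/2 - 1476/7 = -2973/14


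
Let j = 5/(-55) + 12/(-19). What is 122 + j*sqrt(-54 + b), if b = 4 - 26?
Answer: 122 - 302*I*sqrt(19)/209 ≈ 122.0 - 6.2985*I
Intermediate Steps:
b = -22
j = -151/209 (j = 5*(-1/55) + 12*(-1/19) = -1/11 - 12/19 = -151/209 ≈ -0.72249)
122 + j*sqrt(-54 + b) = 122 - 151*sqrt(-54 - 22)/209 = 122 - 302*I*sqrt(19)/209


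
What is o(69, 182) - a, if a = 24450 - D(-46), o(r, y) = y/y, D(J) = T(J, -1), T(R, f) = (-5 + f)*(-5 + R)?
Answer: -24143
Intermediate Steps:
T(R, f) = (-5 + R)*(-5 + f)
D(J) = 30 - 6*J (D(J) = 25 - 5*J - 5*(-1) + J*(-1) = 25 - 5*J + 5 - J = 30 - 6*J)
o(r, y) = 1
a = 24144 (a = 24450 - (30 - 6*(-46)) = 24450 - (30 + 276) = 24450 - 1*306 = 24450 - 306 = 24144)
o(69, 182) - a = 1 - 1*24144 = 1 - 24144 = -24143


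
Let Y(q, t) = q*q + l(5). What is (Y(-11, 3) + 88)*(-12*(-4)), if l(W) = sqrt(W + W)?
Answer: 10032 + 48*sqrt(10) ≈ 10184.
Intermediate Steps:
l(W) = sqrt(2)*sqrt(W) (l(W) = sqrt(2*W) = sqrt(2)*sqrt(W))
Y(q, t) = sqrt(10) + q**2 (Y(q, t) = q*q + sqrt(2)*sqrt(5) = q**2 + sqrt(10) = sqrt(10) + q**2)
(Y(-11, 3) + 88)*(-12*(-4)) = ((sqrt(10) + (-11)**2) + 88)*(-12*(-4)) = ((sqrt(10) + 121) + 88)*48 = ((121 + sqrt(10)) + 88)*48 = (209 + sqrt(10))*48 = 10032 + 48*sqrt(10)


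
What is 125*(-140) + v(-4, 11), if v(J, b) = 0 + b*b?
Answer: -17379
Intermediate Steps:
v(J, b) = b² (v(J, b) = 0 + b² = b²)
125*(-140) + v(-4, 11) = 125*(-140) + 11² = -17500 + 121 = -17379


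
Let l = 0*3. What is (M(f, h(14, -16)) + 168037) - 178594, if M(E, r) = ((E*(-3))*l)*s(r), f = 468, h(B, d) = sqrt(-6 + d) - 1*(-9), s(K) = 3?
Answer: -10557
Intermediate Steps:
h(B, d) = 9 + sqrt(-6 + d) (h(B, d) = sqrt(-6 + d) + 9 = 9 + sqrt(-6 + d))
l = 0
M(E, r) = 0 (M(E, r) = ((E*(-3))*0)*3 = (-3*E*0)*3 = 0*3 = 0)
(M(f, h(14, -16)) + 168037) - 178594 = (0 + 168037) - 178594 = 168037 - 178594 = -10557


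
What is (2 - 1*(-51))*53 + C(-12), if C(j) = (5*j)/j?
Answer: 2814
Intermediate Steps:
C(j) = 5
(2 - 1*(-51))*53 + C(-12) = (2 - 1*(-51))*53 + 5 = (2 + 51)*53 + 5 = 53*53 + 5 = 2809 + 5 = 2814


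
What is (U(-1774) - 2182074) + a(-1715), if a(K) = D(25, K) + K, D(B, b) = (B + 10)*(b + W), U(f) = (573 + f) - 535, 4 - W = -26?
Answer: -2244500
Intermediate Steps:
W = 30 (W = 4 - 1*(-26) = 4 + 26 = 30)
U(f) = 38 + f
D(B, b) = (10 + B)*(30 + b) (D(B, b) = (B + 10)*(b + 30) = (10 + B)*(30 + b))
a(K) = 1050 + 36*K (a(K) = (300 + 10*K + 30*25 + 25*K) + K = (300 + 10*K + 750 + 25*K) + K = (1050 + 35*K) + K = 1050 + 36*K)
(U(-1774) - 2182074) + a(-1715) = ((38 - 1774) - 2182074) + (1050 + 36*(-1715)) = (-1736 - 2182074) + (1050 - 61740) = -2183810 - 60690 = -2244500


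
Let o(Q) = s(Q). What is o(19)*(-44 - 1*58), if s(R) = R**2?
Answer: -36822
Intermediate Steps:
o(Q) = Q**2
o(19)*(-44 - 1*58) = 19**2*(-44 - 1*58) = 361*(-44 - 58) = 361*(-102) = -36822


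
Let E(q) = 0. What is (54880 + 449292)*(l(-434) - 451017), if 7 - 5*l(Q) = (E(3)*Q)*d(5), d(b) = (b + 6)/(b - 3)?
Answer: -1136947185416/5 ≈ -2.2739e+11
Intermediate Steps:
d(b) = (6 + b)/(-3 + b)
l(Q) = 7/5 (l(Q) = 7/5 - 0*Q*(6 + 5)/(-3 + 5)/5 = 7/5 - 0*11/2 = 7/5 - ⅕*0 = 7/5 + 0 = 7/5)
(54880 + 449292)*(l(-434) - 451017) = (54880 + 449292)*(7/5 - 451017) = 504172*(-2255078/5) = -1136947185416/5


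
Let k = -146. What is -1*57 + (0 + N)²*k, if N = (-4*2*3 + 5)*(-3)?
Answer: -474411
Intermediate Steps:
N = 57 (N = (-8*3 + 5)*(-3) = (-24 + 5)*(-3) = -19*(-3) = 57)
-1*57 + (0 + N)²*k = -1*57 + (0 + 57)²*(-146) = -57 + 57²*(-146) = -57 + 3249*(-146) = -57 - 474354 = -474411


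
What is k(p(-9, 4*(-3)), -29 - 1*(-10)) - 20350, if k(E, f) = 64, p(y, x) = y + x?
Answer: -20286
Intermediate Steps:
p(y, x) = x + y
k(p(-9, 4*(-3)), -29 - 1*(-10)) - 20350 = 64 - 20350 = -20286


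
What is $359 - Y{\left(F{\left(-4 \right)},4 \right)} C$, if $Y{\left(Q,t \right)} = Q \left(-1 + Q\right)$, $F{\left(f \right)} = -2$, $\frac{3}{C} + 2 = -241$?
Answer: $\frac{9695}{27} \approx 359.07$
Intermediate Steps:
$C = - \frac{1}{81}$ ($C = \frac{3}{-2 - 241} = \frac{3}{-243} = 3 \left(- \frac{1}{243}\right) = - \frac{1}{81} \approx -0.012346$)
$359 - Y{\left(F{\left(-4 \right)},4 \right)} C = 359 - - 2 \left(-1 - 2\right) \left(- \frac{1}{81}\right) = 359 - \left(-2\right) \left(-3\right) \left(- \frac{1}{81}\right) = 359 - 6 \left(- \frac{1}{81}\right) = 359 - - \frac{2}{27} = 359 + \frac{2}{27} = \frac{9695}{27}$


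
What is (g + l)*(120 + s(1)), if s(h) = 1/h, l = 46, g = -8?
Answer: 4598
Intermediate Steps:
(g + l)*(120 + s(1)) = (-8 + 46)*(120 + 1/1) = 38*(120 + 1) = 38*121 = 4598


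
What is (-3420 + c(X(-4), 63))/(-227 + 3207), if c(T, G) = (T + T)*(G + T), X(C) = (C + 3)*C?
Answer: -721/745 ≈ -0.96778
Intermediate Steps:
X(C) = C*(3 + C) (X(C) = (3 + C)*C = C*(3 + C))
c(T, G) = 2*T*(G + T) (c(T, G) = (2*T)*(G + T) = 2*T*(G + T))
(-3420 + c(X(-4), 63))/(-227 + 3207) = (-3420 + 2*(-4*(3 - 4))*(63 - 4*(3 - 4)))/(-227 + 3207) = (-3420 + 2*(-4*(-1))*(63 - 4*(-1)))/2980 = (-3420 + 2*4*(63 + 4))*(1/2980) = (-3420 + 2*4*67)*(1/2980) = (-3420 + 536)*(1/2980) = -2884*1/2980 = -721/745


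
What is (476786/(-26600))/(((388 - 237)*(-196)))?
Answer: 12547/20717200 ≈ 0.00060563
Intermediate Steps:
(476786/(-26600))/(((388 - 237)*(-196))) = (476786*(-1/26600))/((151*(-196))) = -12547/700/(-29596) = -12547/700*(-1/29596) = 12547/20717200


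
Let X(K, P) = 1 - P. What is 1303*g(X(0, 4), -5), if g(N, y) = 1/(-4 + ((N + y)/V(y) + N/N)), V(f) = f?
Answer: -6515/7 ≈ -930.71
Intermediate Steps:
g(N, y) = 1/(-3 + (N + y)/y) (g(N, y) = 1/(-4 + ((N + y)/y + N/N)) = 1/(-4 + ((N + y)/y + 1)) = 1/(-4 + (1 + (N + y)/y)) = 1/(-3 + (N + y)/y))
1303*g(X(0, 4), -5) = 1303*(-5/((1 - 1*4) - 2*(-5))) = 1303*(-5/((1 - 4) + 10)) = 1303*(-5/(-3 + 10)) = 1303*(-5/7) = -6515/7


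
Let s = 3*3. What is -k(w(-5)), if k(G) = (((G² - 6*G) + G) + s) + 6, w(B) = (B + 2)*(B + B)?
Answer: -765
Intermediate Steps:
w(B) = 2*B*(2 + B) (w(B) = (2 + B)*(2*B) = 2*B*(2 + B))
s = 9
k(G) = 15 + G² - 5*G (k(G) = (((G² - 6*G) + G) + 9) + 6 = ((G² - 5*G) + 9) + 6 = (9 + G² - 5*G) + 6 = 15 + G² - 5*G)
-k(w(-5)) = -(15 + (2*(-5)*(2 - 5))² - 10*(-5)*(2 - 5)) = -(15 + (2*(-5)*(-3))² - 10*(-5)*(-3)) = -(15 + 30² - 5*30) = -(15 + 900 - 150) = -1*765 = -765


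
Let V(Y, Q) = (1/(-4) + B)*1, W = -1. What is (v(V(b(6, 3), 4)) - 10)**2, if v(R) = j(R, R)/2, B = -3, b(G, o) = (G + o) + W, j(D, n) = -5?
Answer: 625/4 ≈ 156.25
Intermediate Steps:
b(G, o) = -1 + G + o (b(G, o) = (G + o) - 1 = -1 + G + o)
V(Y, Q) = -13/4 (V(Y, Q) = (1/(-4) - 3)*1 = (1*(-1/4) - 3)*1 = (-1/4 - 3)*1 = -13/4*1 = -13/4)
v(R) = -5/2
(v(V(b(6, 3), 4)) - 10)**2 = (-5/2 - 10)**2 = (-25/2)**2 = 625/4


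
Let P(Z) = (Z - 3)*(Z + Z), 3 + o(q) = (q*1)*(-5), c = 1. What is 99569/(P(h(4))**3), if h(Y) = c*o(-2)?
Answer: 99569/175616 ≈ 0.56697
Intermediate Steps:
o(q) = -3 - 5*q (o(q) = -3 + (q*1)*(-5) = -3 + q*(-5) = -3 - 5*q)
h(Y) = 7 (h(Y) = 1*(-3 - 5*(-2)) = 1*(-3 + 10) = 1*7 = 7)
P(Z) = 2*Z*(-3 + Z) (P(Z) = (-3 + Z)*(2*Z) = 2*Z*(-3 + Z))
99569/(P(h(4))**3) = 99569/((2*7*(-3 + 7))**3) = 99569/((2*7*4)**3) = 99569/(56**3) = 99569/175616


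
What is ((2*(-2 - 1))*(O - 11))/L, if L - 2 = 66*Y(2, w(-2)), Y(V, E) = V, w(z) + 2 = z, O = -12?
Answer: 69/67 ≈ 1.0299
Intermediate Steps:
w(z) = -2 + z
L = 134 (L = 2 + 66*2 = 2 + 132 = 134)
((2*(-2 - 1))*(O - 11))/L = ((2*(-2 - 1))*(-12 - 11))/134 = ((2*(-3))*(-23))*(1/134) = -6*(-23)*(1/134) = 138*(1/134) = 69/67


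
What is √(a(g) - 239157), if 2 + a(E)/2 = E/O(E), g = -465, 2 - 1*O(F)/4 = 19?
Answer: I*√276454306/34 ≈ 489.03*I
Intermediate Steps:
O(F) = -68 (O(F) = 8 - 4*19 = 8 - 76 = -68)
a(E) = -4 - E/34 (a(E) = -4 + 2*(E/(-68)) = -4 + 2*(E*(-1/68)) = -4 + 2*(-E/68) = -4 - E/34)
√(a(g) - 239157) = √((-4 - 1/34*(-465)) - 239157) = √((-4 + 465/34) - 239157) = √(329/34 - 239157) = √(-8131009/34) = I*√276454306/34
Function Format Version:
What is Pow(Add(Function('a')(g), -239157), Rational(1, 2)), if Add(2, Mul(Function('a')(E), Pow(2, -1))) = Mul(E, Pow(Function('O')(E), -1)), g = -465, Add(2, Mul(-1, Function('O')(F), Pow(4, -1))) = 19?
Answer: Mul(Rational(1, 34), I, Pow(276454306, Rational(1, 2))) ≈ Mul(489.03, I)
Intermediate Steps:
Function('O')(F) = -68 (Function('O')(F) = Add(8, Mul(-4, 19)) = Add(8, -76) = -68)
Function('a')(E) = Add(-4, Mul(Rational(-1, 34), E)) (Function('a')(E) = Add(-4, Mul(2, Mul(E, Pow(-68, -1)))) = Add(-4, Mul(2, Mul(E, Rational(-1, 68)))) = Add(-4, Mul(2, Mul(Rational(-1, 68), E))) = Add(-4, Mul(Rational(-1, 34), E)))
Pow(Add(Function('a')(g), -239157), Rational(1, 2)) = Pow(Add(Add(-4, Mul(Rational(-1, 34), -465)), -239157), Rational(1, 2)) = Pow(Add(Add(-4, Rational(465, 34)), -239157), Rational(1, 2)) = Pow(Add(Rational(329, 34), -239157), Rational(1, 2)) = Pow(Rational(-8131009, 34), Rational(1, 2)) = Mul(Rational(1, 34), I, Pow(276454306, Rational(1, 2)))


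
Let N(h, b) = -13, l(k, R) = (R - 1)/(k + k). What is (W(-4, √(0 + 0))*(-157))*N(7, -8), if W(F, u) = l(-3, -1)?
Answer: 2041/3 ≈ 680.33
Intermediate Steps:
l(k, R) = (-1 + R)/(2*k) (l(k, R) = (-1 + R)/((2*k)) = (-1 + R)*(1/(2*k)) = (-1 + R)/(2*k))
W(F, u) = ⅓ (W(F, u) = (½)*(-1 - 1)/(-3) = (½)*(-⅓)*(-2) = ⅓)
(W(-4, √(0 + 0))*(-157))*N(7, -8) = ((⅓)*(-157))*(-13) = -157/3*(-13) = 2041/3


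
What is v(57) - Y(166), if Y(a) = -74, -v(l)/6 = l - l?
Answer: 74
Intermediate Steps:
v(l) = 0 (v(l) = -6*(l - l) = -6*0 = 0)
v(57) - Y(166) = 0 - 1*(-74) = 0 + 74 = 74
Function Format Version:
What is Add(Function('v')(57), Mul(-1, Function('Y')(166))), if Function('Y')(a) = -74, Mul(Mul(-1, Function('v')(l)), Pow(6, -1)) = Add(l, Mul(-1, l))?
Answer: 74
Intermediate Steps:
Function('v')(l) = 0 (Function('v')(l) = Mul(-6, Add(l, Mul(-1, l))) = Mul(-6, 0) = 0)
Add(Function('v')(57), Mul(-1, Function('Y')(166))) = Add(0, Mul(-1, -74)) = Add(0, 74) = 74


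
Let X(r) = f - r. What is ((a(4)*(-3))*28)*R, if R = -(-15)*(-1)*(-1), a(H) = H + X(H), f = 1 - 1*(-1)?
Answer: -2520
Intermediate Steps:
f = 2 (f = 1 + 1 = 2)
X(r) = 2 - r
a(H) = 2 (a(H) = H + (2 - H) = 2)
R = 15 (R = -3*5*(-1) = -15*(-1) = 15)
((a(4)*(-3))*28)*R = ((2*(-3))*28)*15 = -6*28*15 = -168*15 = -2520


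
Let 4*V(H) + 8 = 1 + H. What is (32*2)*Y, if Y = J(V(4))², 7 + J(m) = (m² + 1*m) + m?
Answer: 16129/4 ≈ 4032.3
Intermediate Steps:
V(H) = -7/4 + H/4 (V(H) = -2 + (1 + H)/4 = -2 + (¼ + H/4) = -7/4 + H/4)
J(m) = -7 + m² + 2*m (J(m) = -7 + ((m² + 1*m) + m) = -7 + ((m² + m) + m) = -7 + ((m + m²) + m) = -7 + (m² + 2*m) = -7 + m² + 2*m)
Y = 16129/256 (Y = (-7 + (-7/4 + (¼)*4)² + 2*(-7/4 + (¼)*4))² = (-7 + (-7/4 + 1)² + 2*(-7/4 + 1))² = (-7 + (-¾)² + 2*(-¾))² = (-7 + 9/16 - 3/2)² = (-127/16)² = 16129/256 ≈ 63.004)
(32*2)*Y = (32*2)*(16129/256) = 64*(16129/256) = 16129/4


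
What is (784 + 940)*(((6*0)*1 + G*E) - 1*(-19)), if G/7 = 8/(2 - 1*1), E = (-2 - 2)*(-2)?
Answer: 805108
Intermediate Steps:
E = 8 (E = -4*(-2) = 8)
G = 56 (G = 7*(8/(2 - 1*1)) = 7*(8/(2 - 1)) = 7*(8/1) = 7*(8*1) = 7*8 = 56)
(784 + 940)*(((6*0)*1 + G*E) - 1*(-19)) = (784 + 940)*(((6*0)*1 + 56*8) - 1*(-19)) = 1724*((0*1 + 448) + 19) = 1724*((0 + 448) + 19) = 1724*(448 + 19) = 1724*467 = 805108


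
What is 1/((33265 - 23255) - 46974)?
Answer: -1/36964 ≈ -2.7053e-5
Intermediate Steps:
1/((33265 - 23255) - 46974) = 1/(10010 - 46974) = 1/(-36964) = -1/36964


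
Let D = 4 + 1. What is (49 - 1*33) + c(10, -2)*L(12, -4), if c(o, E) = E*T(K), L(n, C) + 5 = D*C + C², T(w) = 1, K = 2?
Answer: 34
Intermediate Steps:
D = 5
L(n, C) = -5 + C² + 5*C (L(n, C) = -5 + (5*C + C²) = -5 + (C² + 5*C) = -5 + C² + 5*C)
c(o, E) = E (c(o, E) = E*1 = E)
(49 - 1*33) + c(10, -2)*L(12, -4) = (49 - 1*33) - 2*(-5 + (-4)² + 5*(-4)) = (49 - 33) - 2*(-5 + 16 - 20) = 16 - 2*(-9) = 16 + 18 = 34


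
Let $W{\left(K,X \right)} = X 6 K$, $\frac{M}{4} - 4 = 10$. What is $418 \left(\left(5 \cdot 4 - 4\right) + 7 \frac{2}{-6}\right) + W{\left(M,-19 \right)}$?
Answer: $- \frac{2014}{3} \approx -671.33$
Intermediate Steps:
$M = 56$ ($M = 16 + 4 \cdot 10 = 16 + 40 = 56$)
$W{\left(K,X \right)} = 6 K X$ ($W{\left(K,X \right)} = 6 X K = 6 K X$)
$418 \left(\left(5 \cdot 4 - 4\right) + 7 \frac{2}{-6}\right) + W{\left(M,-19 \right)} = 418 \left(\left(5 \cdot 4 - 4\right) + 7 \frac{2}{-6}\right) + 6 \cdot 56 \left(-19\right) = 418 \left(\left(20 - 4\right) + 7 \cdot 2 \left(- \frac{1}{6}\right)\right) - 6384 = 418 \left(16 + 7 \left(- \frac{1}{3}\right)\right) - 6384 = 418 \left(16 - \frac{7}{3}\right) - 6384 = 418 \cdot \frac{41}{3} - 6384 = \frac{17138}{3} - 6384 = - \frac{2014}{3}$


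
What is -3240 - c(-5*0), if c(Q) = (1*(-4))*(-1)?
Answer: -3244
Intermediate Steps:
c(Q) = 4 (c(Q) = -4*(-1) = 4)
-3240 - c(-5*0) = -3240 - 1*4 = -3240 - 4 = -3244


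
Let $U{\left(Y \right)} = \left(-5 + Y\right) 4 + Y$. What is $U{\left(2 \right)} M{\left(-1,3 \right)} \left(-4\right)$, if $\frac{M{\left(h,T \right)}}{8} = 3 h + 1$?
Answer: $-640$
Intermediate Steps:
$M{\left(h,T \right)} = 8 + 24 h$ ($M{\left(h,T \right)} = 8 \left(3 h + 1\right) = 8 \left(1 + 3 h\right) = 8 + 24 h$)
$U{\left(Y \right)} = -20 + 5 Y$ ($U{\left(Y \right)} = \left(-20 + 4 Y\right) + Y = -20 + 5 Y$)
$U{\left(2 \right)} M{\left(-1,3 \right)} \left(-4\right) = \left(-20 + 5 \cdot 2\right) \left(8 + 24 \left(-1\right)\right) \left(-4\right) = \left(-20 + 10\right) \left(8 - 24\right) \left(-4\right) = \left(-10\right) \left(-16\right) \left(-4\right) = 160 \left(-4\right) = -640$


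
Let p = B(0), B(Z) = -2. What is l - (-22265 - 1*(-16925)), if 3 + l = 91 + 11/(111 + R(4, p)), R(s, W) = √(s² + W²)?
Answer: 66771049/12301 - 22*√5/12301 ≈ 5428.1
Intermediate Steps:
p = -2
R(s, W) = √(W² + s²)
l = 88 + 11/(111 + 2*√5) (l = -3 + (91 + 11/(111 + √((-2)² + 4²))) = -3 + (91 + 11/(111 + √(4 + 16))) = -3 + (91 + 11/(111 + √20)) = -3 + (91 + 11/(111 + 2*√5)) = 88 + 11/(111 + 2*√5) ≈ 88.095)
l - (-22265 - 1*(-16925)) = (1083709/12301 - 22*√5/12301) - (-22265 - 1*(-16925)) = (1083709/12301 - 22*√5/12301) - (-22265 + 16925) = (1083709/12301 - 22*√5/12301) - 1*(-5340) = (1083709/12301 - 22*√5/12301) + 5340 = 66771049/12301 - 22*√5/12301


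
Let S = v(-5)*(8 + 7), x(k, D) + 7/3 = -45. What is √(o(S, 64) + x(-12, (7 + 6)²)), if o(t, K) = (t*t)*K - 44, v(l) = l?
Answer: √3239178/3 ≈ 599.92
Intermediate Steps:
x(k, D) = -142/3 (x(k, D) = -7/3 - 45 = -142/3)
S = -75 (S = -5*(8 + 7) = -5*15 = -75)
o(t, K) = -44 + K*t² (o(t, K) = t²*K - 44 = K*t² - 44 = -44 + K*t²)
√(o(S, 64) + x(-12, (7 + 6)²)) = √((-44 + 64*(-75)²) - 142/3) = √((-44 + 64*5625) - 142/3) = √((-44 + 360000) - 142/3) = √(359956 - 142/3) = √(1079726/3) = √3239178/3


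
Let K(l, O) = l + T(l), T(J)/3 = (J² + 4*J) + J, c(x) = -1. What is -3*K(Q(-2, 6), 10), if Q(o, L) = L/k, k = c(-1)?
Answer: -36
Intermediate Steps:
T(J) = 3*J² + 15*J (T(J) = 3*((J² + 4*J) + J) = 3*(J² + 5*J) = 3*J² + 15*J)
k = -1
Q(o, L) = -L (Q(o, L) = L/(-1) = L*(-1) = -L)
K(l, O) = l + 3*l*(5 + l)
-3*K(Q(-2, 6), 10) = -3*(-1*6)*(16 + 3*(-1*6)) = -(-18)*(16 + 3*(-6)) = -(-18)*(16 - 18) = -(-18)*(-2) = -3*12 = -36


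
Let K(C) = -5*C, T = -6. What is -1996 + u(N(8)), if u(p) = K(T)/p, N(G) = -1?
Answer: -2026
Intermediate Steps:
u(p) = 30/p (u(p) = (-5*(-6))/p = 30/p)
-1996 + u(N(8)) = -1996 + 30/(-1) = -1996 + 30*(-1) = -1996 - 30 = -2026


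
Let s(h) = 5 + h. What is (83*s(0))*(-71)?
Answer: -29465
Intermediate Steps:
(83*s(0))*(-71) = (83*(5 + 0))*(-71) = (83*5)*(-71) = 415*(-71) = -29465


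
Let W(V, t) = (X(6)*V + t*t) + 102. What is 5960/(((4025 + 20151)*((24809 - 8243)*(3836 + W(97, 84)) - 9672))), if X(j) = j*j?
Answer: 745/725175450888 ≈ 1.0273e-9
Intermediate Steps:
X(j) = j²
W(V, t) = 102 + t² + 36*V (W(V, t) = (6²*V + t*t) + 102 = (36*V + t²) + 102 = (t² + 36*V) + 102 = 102 + t² + 36*V)
5960/(((4025 + 20151)*((24809 - 8243)*(3836 + W(97, 84)) - 9672))) = 5960/(((4025 + 20151)*((24809 - 8243)*(3836 + (102 + 84² + 36*97)) - 9672))) = 5960/((24176*(16566*(3836 + (102 + 7056 + 3492)) - 9672))) = 5960/((24176*(16566*(3836 + 10650) - 9672))) = 5960/((24176*(16566*14486 - 9672))) = 5960/((24176*(239975076 - 9672))) = 5960/((24176*239965404)) = 5960/5801403607104 = 5960*(1/5801403607104) = 745/725175450888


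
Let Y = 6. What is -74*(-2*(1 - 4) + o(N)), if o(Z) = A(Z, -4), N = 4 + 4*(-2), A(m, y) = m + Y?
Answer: -592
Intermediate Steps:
A(m, y) = 6 + m (A(m, y) = m + 6 = 6 + m)
N = -4 (N = 4 - 8 = -4)
o(Z) = 6 + Z
-74*(-2*(1 - 4) + o(N)) = -74*(-2*(1 - 4) + (6 - 4)) = -74*(-2*(-3) + 2) = -74*(6 + 2) = -74*8 = -592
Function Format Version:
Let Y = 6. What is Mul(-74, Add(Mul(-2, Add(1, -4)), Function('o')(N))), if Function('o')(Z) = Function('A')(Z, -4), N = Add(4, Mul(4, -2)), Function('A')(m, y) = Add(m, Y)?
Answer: -592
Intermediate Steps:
Function('A')(m, y) = Add(6, m) (Function('A')(m, y) = Add(m, 6) = Add(6, m))
N = -4 (N = Add(4, -8) = -4)
Function('o')(Z) = Add(6, Z)
Mul(-74, Add(Mul(-2, Add(1, -4)), Function('o')(N))) = Mul(-74, Add(Mul(-2, Add(1, -4)), Add(6, -4))) = Mul(-74, Add(Mul(-2, -3), 2)) = Mul(-74, Add(6, 2)) = Mul(-74, 8) = -592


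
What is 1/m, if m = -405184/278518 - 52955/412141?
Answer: -57394343519/90870929817 ≈ -0.63160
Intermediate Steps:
m = -90870929817/57394343519 (m = -405184*1/278518 - 52955*1/412141 = -202592/139259 - 52955/412141 = -90870929817/57394343519 ≈ -1.5833)
1/m = 1/(-90870929817/57394343519) = -57394343519/90870929817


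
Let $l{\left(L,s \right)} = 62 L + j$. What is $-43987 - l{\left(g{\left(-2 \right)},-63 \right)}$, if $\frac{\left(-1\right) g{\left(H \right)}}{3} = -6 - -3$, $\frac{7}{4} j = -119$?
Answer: $-44477$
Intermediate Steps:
$j = -68$ ($j = \frac{4}{7} \left(-119\right) = -68$)
$g{\left(H \right)} = 9$ ($g{\left(H \right)} = - 3 \left(-6 - -3\right) = - 3 \left(-6 + 3\right) = \left(-3\right) \left(-3\right) = 9$)
$l{\left(L,s \right)} = -68 + 62 L$ ($l{\left(L,s \right)} = 62 L - 68 = -68 + 62 L$)
$-43987 - l{\left(g{\left(-2 \right)},-63 \right)} = -43987 - \left(-68 + 62 \cdot 9\right) = -43987 - \left(-68 + 558\right) = -43987 - 490 = -44477$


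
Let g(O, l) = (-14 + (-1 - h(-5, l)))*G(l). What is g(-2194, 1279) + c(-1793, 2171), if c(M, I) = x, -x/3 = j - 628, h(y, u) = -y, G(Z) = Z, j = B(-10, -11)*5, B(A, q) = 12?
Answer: -23876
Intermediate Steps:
j = 60 (j = 12*5 = 60)
g(O, l) = -20*l (g(O, l) = (-14 + (-1 - (-1)*(-5)))*l = (-14 + (-1 - 1*5))*l = (-14 + (-1 - 5))*l = (-14 - 6)*l = -20*l)
x = 1704 (x = -3*(60 - 628) = -3*(-568) = 1704)
c(M, I) = 1704
g(-2194, 1279) + c(-1793, 2171) = -20*1279 + 1704 = -25580 + 1704 = -23876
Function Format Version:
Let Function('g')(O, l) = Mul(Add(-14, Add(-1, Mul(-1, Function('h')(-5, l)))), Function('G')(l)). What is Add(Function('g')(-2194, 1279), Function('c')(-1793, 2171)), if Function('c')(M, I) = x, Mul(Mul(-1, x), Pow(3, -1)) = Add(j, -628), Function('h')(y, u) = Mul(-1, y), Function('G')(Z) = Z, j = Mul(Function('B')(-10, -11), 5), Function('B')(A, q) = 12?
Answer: -23876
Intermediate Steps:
j = 60 (j = Mul(12, 5) = 60)
Function('g')(O, l) = Mul(-20, l) (Function('g')(O, l) = Mul(Add(-14, Add(-1, Mul(-1, Mul(-1, -5)))), l) = Mul(Add(-14, Add(-1, Mul(-1, 5))), l) = Mul(Add(-14, Add(-1, -5)), l) = Mul(Add(-14, -6), l) = Mul(-20, l))
x = 1704 (x = Mul(-3, Add(60, -628)) = Mul(-3, -568) = 1704)
Function('c')(M, I) = 1704
Add(Function('g')(-2194, 1279), Function('c')(-1793, 2171)) = Add(Mul(-20, 1279), 1704) = Add(-25580, 1704) = -23876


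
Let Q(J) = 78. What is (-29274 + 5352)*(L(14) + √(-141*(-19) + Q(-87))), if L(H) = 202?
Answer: -4832244 - 23922*√2757 ≈ -6.0883e+6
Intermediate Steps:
(-29274 + 5352)*(L(14) + √(-141*(-19) + Q(-87))) = (-29274 + 5352)*(202 + √(-141*(-19) + 78)) = -23922*(202 + √(2679 + 78)) = -23922*(202 + √2757) = -4832244 - 23922*√2757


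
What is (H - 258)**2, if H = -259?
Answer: 267289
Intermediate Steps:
(H - 258)**2 = (-259 - 258)**2 = (-517)**2 = 267289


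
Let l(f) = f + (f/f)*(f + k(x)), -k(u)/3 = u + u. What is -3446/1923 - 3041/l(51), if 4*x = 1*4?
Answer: -2059553/61536 ≈ -33.469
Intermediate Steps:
x = 1 (x = (1*4)/4 = (¼)*4 = 1)
k(u) = -6*u (k(u) = -3*(u + u) = -6*u)
l(f) = -6 + 2*f (l(f) = f + (f/f)*(f - 6*1) = f + 1*(f - 6) = f + 1*(-6 + f) = f + (-6 + f) = -6 + 2*f)
-3446/1923 - 3041/l(51) = -3446/1923 - 3041/(-6 + 2*51) = -3446*1/1923 - 3041/(-6 + 102) = -3446/1923 - 3041/96 = -2059553/61536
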